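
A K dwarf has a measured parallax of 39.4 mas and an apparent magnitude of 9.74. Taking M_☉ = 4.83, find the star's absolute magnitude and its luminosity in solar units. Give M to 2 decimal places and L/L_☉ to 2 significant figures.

M ≈ 7.72; L/L_☉ ≈ 0.070

d = 1/p = 1000/39.4 mas = 25.38 pc
M = m − 5 log₁₀ d + 5 = 9.74 − 5·1.4045 + 5 = 7.717
M − M_☉ = 7.717 − 4.83 = 2.887
L/L_☉ = 10^(−0.4 × 2.887) = 0.06999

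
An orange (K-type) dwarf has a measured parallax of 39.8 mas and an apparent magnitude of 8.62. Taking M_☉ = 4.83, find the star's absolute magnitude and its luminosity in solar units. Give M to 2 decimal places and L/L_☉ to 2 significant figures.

d = 1/p = 1000/39.8 mas = 25.13 pc
M = m − 5 log₁₀ d + 5 = 8.62 − 5·1.4001 + 5 = 6.619
M − M_☉ = 6.619 − 4.83 = 1.789
L/L_☉ = 10^(−0.4 × 1.789) = 0.1924

M ≈ 6.62; L/L_☉ ≈ 0.19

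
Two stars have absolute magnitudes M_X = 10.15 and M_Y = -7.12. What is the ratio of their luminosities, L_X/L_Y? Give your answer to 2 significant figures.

ΔM = M_X − M_Y = 17.27
L_X/L_Y = 10^(−0.4 ΔM) = 10^-6.908 = 1.236×10^-7

L_X/L_Y ≈ 1.2×10^-7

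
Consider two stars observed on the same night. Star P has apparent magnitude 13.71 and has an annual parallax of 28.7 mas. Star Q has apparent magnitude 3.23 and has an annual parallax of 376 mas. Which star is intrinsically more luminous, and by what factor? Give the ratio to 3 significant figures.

Star Q is more luminous, by a factor of 90.7.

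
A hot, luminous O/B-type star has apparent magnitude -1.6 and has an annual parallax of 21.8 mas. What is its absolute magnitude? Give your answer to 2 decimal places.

M ≈ -4.91

p = 21.8 mas = 0.0218″ → d = 1/p = 45.87 pc
5 log₁₀(d/10 pc) = 5 log₁₀(45.87) − 5 = 3.308
M = m − 5 log₁₀(d/10) = -1.6 − 3.308 = -4.908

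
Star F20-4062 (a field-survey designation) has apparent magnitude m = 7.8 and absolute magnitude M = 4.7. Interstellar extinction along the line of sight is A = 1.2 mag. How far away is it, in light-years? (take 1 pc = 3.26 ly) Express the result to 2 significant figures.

d ≈ 78 ly

m − M = 5 log₁₀(d/10 pc) + A  ⇒  7.8 − (4.7) − 1.2 = 5 log₁₀(d/10)
1.900 = 5 log₁₀(d/10)
log₁₀ d = (m − M − A)/5 + 1 = 1.3800
d = 10^1.3800 = 23.99 pc
= 78.20 ly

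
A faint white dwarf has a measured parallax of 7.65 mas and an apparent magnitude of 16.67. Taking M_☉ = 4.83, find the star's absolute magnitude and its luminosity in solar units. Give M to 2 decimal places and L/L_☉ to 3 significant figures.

M ≈ 11.09; L/L_☉ ≈ 3.14×10^-3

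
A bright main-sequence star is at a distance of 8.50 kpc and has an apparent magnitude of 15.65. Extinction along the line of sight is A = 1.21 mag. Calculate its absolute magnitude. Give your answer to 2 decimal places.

M ≈ -0.21

d = 8.50 kpc = 8500 pc
5 log₁₀(d/10 pc) = 5 log₁₀(8500) − 5 = 14.647
M = m − 5 log₁₀(d/10) − A = 15.65 − 14.647 − 1.21 = -0.207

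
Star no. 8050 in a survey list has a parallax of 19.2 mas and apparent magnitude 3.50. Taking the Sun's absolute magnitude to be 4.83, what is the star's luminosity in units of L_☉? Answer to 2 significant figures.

L/L_☉ ≈ 92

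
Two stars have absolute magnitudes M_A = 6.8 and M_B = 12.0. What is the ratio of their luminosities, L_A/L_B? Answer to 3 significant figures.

L_A/L_B ≈ 120

ΔM = M_A − M_B = -5.2
L_A/L_B = 10^(−0.4 ΔM) = 10^2.080 = 120.2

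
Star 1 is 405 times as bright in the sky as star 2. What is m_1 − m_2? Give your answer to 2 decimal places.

m_1 − m_2 ≈ -6.52

Pogson: Δm = −2.5 log₁₀(ratio) = −2.5 log₁₀(405) = −2.5 × 2.6075 = -6.519
Star 1 is brighter, so it has the smaller magnitude: the difference is negative.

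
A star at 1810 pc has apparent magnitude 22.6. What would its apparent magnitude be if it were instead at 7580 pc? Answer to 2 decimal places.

Flux ∝ 1/d², so Δm = 5 log₁₀(d₂/d₁) = 5 log₁₀(7580/1810) = 3.110
m₂ = m₁ + Δm = 22.6 + (3.110) = 25.710

m ≈ 25.71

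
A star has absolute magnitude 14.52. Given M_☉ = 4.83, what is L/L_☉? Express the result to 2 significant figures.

L/L_☉ ≈ 1.3×10^-4

M − M_☉ = 14.52 − 4.83 = 9.690
L/L_☉ = 10^(−0.4 (M − M_☉)) = 10^-3.876 = 1.330×10^-4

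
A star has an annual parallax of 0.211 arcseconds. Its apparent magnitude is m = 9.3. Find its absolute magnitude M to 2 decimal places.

d = 1/p = 1/0.211″ = 4.739 pc
5 log₁₀(d/10 pc) = 5 log₁₀(4.739) − 5 = -1.621
M = m − 5 log₁₀(d/10) = 9.3 + 1.621 = 10.921

M ≈ 10.92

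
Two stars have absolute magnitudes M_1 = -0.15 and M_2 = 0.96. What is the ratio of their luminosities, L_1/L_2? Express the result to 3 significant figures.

ΔM = M_1 − M_2 = -1.11
L_1/L_2 = 10^(−0.4 ΔM) = 10^0.444 = 2.780

L_1/L_2 ≈ 2.78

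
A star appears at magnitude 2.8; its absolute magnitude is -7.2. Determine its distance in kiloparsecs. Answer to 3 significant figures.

d ≈ 1.00 kpc

Distance modulus: m − M = 2.8 − (-7.2) = 10.000
m − M = 5 log₁₀ d − 5
log₁₀ d = (m − M)/5 + 1 = 3.0000
d = 10^3.0000 = 1000 pc
= 1.000 kpc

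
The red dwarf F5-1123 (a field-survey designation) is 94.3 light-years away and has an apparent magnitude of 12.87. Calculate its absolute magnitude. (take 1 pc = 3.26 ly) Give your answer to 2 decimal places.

M ≈ 10.56

d = 94.3 ly / 3.26 = 28.93 pc
5 log₁₀(d/10 pc) = 5 log₁₀(28.93) − 5 = 2.306
M = m − 5 log₁₀(d/10) = 12.87 − 2.306 = 10.564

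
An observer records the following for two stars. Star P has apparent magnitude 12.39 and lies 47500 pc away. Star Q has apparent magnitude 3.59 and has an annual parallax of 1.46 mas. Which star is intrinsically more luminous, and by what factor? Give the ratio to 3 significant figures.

Star P: M = m − 5 log₁₀ d + 5 = 12.39 − 5·4.6767 + 5 = -5.993
Star Q: p = 1.46 mas = 1.46×10^-3″ → d = 1/p = 684.9 pc
Star Q: M = m − 5 log₁₀ d + 5 = 3.59 − 5·2.8356 + 5 = -5.588
ΔM = M_P − M_Q = -5.993 − (-5.588) = -0.405; smaller M is more luminous → Star P.
L ratio = 10^(0.4 |ΔM|) = 10^0.162 = 1.452

Star P is more luminous, by a factor of 1.45.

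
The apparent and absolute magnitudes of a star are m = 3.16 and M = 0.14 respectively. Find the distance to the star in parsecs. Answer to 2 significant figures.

μ = m − M = 3.020
m − M = 5 log₁₀ d − 5
log₁₀ d = (m − M)/5 + 1 = 1.6040
d = 10^1.6040 = 40.18 pc

d ≈ 40 pc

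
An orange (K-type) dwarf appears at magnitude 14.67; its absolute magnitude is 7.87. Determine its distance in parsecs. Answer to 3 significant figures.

μ = m − M = 6.800
m − M = 5 log₁₀ d − 5
log₁₀ d = (m − M)/5 + 1 = 2.3600
d = 10^2.3600 = 229.1 pc

d ≈ 229 pc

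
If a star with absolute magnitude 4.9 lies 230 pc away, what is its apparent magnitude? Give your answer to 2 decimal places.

m = M + 5 log₁₀ d − 5 = 4.9 + 5·2.3617 − 5 = 11.709

m ≈ 11.71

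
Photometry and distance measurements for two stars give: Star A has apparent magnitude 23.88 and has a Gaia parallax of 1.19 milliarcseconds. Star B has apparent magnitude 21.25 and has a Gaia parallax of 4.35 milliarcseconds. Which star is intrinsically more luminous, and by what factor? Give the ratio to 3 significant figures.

Star A: p = 1.19 mas = 1.19×10^-3″ → d = 1/p = 840.3 pc
Star A: M = m − 5 log₁₀ d + 5 = 23.88 − 5·2.9245 + 5 = 14.258
Star B: p = 4.35 mas = 4.35×10^-3″ → d = 1/p = 229.9 pc
Star B: M = m − 5 log₁₀ d + 5 = 21.25 − 5·2.3615 + 5 = 14.442
ΔM = M_A − M_B = 14.258 − (14.442) = -0.185; smaller M is more luminous → Star A.
L ratio = 10^(0.4 |ΔM|) = 10^0.074 = 1.185

Star A is more luminous, by a factor of 1.19.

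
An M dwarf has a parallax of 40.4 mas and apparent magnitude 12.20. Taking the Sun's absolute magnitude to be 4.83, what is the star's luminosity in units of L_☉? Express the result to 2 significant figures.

d = 1/p = 1000/40.4 mas = 24.75 pc
M = m − 5 log₁₀ d + 5 = 12.20 − 5·1.3936 + 5 = 10.232
M − M_☉ = 10.232 − 4.83 = 5.402
L/L_☉ = 10^(−0.4 × 5.402) = 6.906×10^-3

L/L_☉ ≈ 6.9×10^-3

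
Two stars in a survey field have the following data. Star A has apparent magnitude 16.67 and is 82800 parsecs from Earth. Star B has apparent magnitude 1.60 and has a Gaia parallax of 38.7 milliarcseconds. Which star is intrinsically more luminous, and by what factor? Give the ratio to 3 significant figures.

Star A is more luminous, by a factor of 9.63.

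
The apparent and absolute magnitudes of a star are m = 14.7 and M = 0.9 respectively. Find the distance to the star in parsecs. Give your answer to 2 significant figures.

d ≈ 5800 pc

Distance modulus: m − M = 14.7 − (0.9) = 13.800
m − M = 5 log₁₀ d − 5
log₁₀ d = (m − M)/5 + 1 = 3.7600
d = 10^3.7600 = 5754 pc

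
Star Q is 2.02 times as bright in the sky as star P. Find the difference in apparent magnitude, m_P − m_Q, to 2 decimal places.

m_P − m_Q ≈ 0.76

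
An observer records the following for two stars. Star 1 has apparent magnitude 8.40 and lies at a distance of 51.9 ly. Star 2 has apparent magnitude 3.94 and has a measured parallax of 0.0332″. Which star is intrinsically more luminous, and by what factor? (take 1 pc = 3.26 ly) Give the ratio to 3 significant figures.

Star 2 is more luminous, by a factor of 218.

Star 1: d = 51.9 ly / 3.26 = 15.92 pc
Star 1: M = m − 5 log₁₀ d + 5 = 8.40 − 5·1.2019 + 5 = 7.390
Star 2: d = 1/p = 1/0.0332″ = 30.12 pc
Star 2: M = m − 5 log₁₀ d + 5 = 3.94 − 5·1.4789 + 5 = 1.546
ΔM = M_1 − M_2 = 7.390 − (1.546) = 5.845; smaller M is more luminous → Star 2.
L ratio = 10^(0.4 |ΔM|) = 10^2.338 = 217.7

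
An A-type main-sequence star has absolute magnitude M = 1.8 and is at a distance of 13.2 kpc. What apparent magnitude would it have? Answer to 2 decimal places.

d = 13.2 kpc = 13200 pc
m = M + 5 log₁₀ d − 5 = 1.8 + 5·4.1206 − 5 = 17.403

m ≈ 17.40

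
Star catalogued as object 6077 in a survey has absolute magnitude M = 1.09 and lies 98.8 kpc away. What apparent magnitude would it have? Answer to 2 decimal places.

m ≈ 21.06

d = 98.8 kpc = 98800 pc
m = M + 5 log₁₀ d − 5 = 1.09 + 5·4.9948 − 5 = 21.064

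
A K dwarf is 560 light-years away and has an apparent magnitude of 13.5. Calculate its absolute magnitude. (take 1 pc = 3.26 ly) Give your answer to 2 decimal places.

d = 560 ly / 3.26 = 171.8 pc
5 log₁₀(d/10 pc) = 5 log₁₀(171.8) − 5 = 6.175
M = m − 5 log₁₀(d/10) = 13.5 − 6.175 = 7.325

M ≈ 7.33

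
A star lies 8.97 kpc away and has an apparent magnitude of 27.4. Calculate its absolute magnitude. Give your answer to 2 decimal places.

M ≈ 12.64

d = 8.97 kpc = 8970 pc
5 log₁₀(d/10 pc) = 5 log₁₀(8970) − 5 = 14.764
M = m − 5 log₁₀(d/10) = 27.4 − 14.764 = 12.636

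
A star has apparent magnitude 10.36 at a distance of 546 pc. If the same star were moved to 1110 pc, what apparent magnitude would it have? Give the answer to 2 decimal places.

Flux ∝ 1/d², so Δm = 5 log₁₀(d₂/d₁) = 5 log₁₀(1110/546) = 1.541
m₂ = m₁ + Δm = 10.36 + (1.541) = 11.901

m ≈ 11.90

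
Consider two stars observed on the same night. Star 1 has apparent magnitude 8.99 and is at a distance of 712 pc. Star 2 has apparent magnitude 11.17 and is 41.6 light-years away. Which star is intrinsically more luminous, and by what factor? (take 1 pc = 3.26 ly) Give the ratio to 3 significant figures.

Star 1: M = m − 5 log₁₀ d + 5 = 8.99 − 5·2.8525 + 5 = -0.272
Star 2: d = 41.6 ly / 3.26 = 12.76 pc
Star 2: M = m − 5 log₁₀ d + 5 = 11.17 − 5·1.1059 + 5 = 10.641
ΔM = M_1 − M_2 = -0.272 − (10.641) = -10.913; smaller M is more luminous → Star 1.
L ratio = 10^(0.4 |ΔM|) = 10^4.365 = 23190

Star 1 is more luminous, by a factor of 23200.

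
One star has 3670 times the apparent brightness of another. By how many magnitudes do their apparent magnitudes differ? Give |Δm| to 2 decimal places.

|Δm| ≈ 8.91

Pogson: Δm = −2.5 log₁₀(ratio) = −2.5 log₁₀(3670) = −2.5 × 3.5647 = -8.912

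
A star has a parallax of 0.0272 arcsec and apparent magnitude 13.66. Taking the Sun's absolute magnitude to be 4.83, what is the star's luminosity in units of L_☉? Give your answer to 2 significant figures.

L/L_☉ ≈ 4.0×10^-3

d = 1/p = 1/0.0272″ = 36.76 pc
M = m − 5 log₁₀ d + 5 = 13.66 − 5·1.5654 + 5 = 10.833
M − M_☉ = 10.833 − 4.83 = 6.003
L/L_☉ = 10^(−0.4 × 6.003) = 3.971×10^-3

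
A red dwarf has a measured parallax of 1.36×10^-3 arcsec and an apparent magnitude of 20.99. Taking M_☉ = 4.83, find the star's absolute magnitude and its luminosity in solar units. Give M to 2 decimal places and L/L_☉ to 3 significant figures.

d = 1/p = 1/1.36×10^-3″ = 735.3 pc
M = m − 5 log₁₀ d + 5 = 20.99 − 5·2.8665 + 5 = 11.658
M − M_☉ = 11.658 − 4.83 = 6.828
L/L_☉ = 10^(−0.4 × 6.828) = 1.857×10^-3

M ≈ 11.66; L/L_☉ ≈ 1.86×10^-3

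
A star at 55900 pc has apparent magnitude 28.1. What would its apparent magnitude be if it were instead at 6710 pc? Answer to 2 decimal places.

m ≈ 23.50

Flux ∝ 1/d², so Δm = 5 log₁₀(d₂/d₁) = 5 log₁₀(6710/55900) = -4.603
m₂ = m₁ + Δm = 28.1 + (-4.603) = 23.497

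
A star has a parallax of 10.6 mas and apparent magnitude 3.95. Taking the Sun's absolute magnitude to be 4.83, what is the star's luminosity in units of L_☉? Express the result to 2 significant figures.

L/L_☉ ≈ 200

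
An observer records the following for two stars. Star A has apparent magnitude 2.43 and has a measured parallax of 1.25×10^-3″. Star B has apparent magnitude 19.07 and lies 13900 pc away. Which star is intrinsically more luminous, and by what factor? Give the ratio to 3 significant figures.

Star A is more luminous, by a factor of 15000.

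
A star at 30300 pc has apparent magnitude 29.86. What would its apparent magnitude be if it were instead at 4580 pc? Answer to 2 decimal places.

m ≈ 25.76

Flux ∝ 1/d², so Δm = 5 log₁₀(d₂/d₁) = 5 log₁₀(4580/30300) = -4.103
m₂ = m₁ + Δm = 29.86 + (-4.103) = 25.757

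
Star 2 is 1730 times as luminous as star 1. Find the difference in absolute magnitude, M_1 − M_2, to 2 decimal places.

Pogson: ΔM = −2.5 log₁₀(ratio) = −2.5 log₁₀(1730) = −2.5 × 3.2380 = -8.095
Star 2 is brighter so has the smaller magnitude: M_1 − M_2 is positive.

M_1 − M_2 ≈ 8.10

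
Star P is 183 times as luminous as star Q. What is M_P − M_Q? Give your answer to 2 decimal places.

M_P − M_Q ≈ -5.66

Pogson: ΔM = −2.5 log₁₀(ratio) = −2.5 log₁₀(183) = −2.5 × 2.2625 = -5.656
Star P is brighter, so it has the smaller magnitude: the difference is negative.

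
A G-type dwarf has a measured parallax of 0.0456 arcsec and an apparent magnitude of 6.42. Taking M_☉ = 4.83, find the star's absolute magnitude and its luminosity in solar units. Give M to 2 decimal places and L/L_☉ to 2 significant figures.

d = 1/p = 1/0.0456″ = 21.93 pc
M = m − 5 log₁₀ d + 5 = 6.42 − 5·1.3410 + 5 = 4.715
M − M_☉ = 4.715 − 4.83 = -0.115
L/L_☉ = 10^(−0.4 × -0.115) = 1.112

M ≈ 4.71; L/L_☉ ≈ 1.1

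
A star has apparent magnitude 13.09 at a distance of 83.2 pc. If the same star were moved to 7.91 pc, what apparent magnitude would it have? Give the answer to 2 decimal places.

m ≈ 7.98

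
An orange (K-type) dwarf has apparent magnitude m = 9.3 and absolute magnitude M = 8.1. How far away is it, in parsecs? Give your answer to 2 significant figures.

d ≈ 17 pc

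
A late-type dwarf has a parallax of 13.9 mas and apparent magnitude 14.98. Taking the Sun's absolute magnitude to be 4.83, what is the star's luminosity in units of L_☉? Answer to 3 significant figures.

L/L_☉ ≈ 4.51×10^-3

d = 1/p = 1000/13.9 mas = 71.94 pc
M = m − 5 log₁₀ d + 5 = 14.98 − 5·1.8570 + 5 = 10.695
M − M_☉ = 10.695 − 4.83 = 5.865
L/L_☉ = 10^(−0.4 × 5.865) = 4.508×10^-3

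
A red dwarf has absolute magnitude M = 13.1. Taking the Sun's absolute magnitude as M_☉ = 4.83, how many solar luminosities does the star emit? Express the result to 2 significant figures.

L/L_☉ ≈ 4.9×10^-4

M − M_☉ = 13.1 − 4.83 = 8.270
L/L_☉ = 10^(−0.4 (M − M_☉)) = 10^-3.308 = 4.920×10^-4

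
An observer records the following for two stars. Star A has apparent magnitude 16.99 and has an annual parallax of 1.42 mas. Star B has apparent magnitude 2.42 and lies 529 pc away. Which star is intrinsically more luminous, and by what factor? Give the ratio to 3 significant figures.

Star B is more luminous, by a factor of 380000.

Star A: p = 1.42 mas = 1.42×10^-3″ → d = 1/p = 704.2 pc
Star A: M = m − 5 log₁₀ d + 5 = 16.99 − 5·2.8477 + 5 = 7.751
Star B: M = m − 5 log₁₀ d + 5 = 2.42 − 5·2.7235 + 5 = -6.197
ΔM = M_A − M_B = 7.751 − (-6.197) = 13.949; smaller M is more luminous → Star B.
L ratio = 10^(0.4 |ΔM|) = 10^5.579 = 379700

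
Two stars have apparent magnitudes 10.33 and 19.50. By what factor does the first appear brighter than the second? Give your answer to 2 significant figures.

4700

Δm = 10.33 − (19.50) = -9.17
Flux ratio = 10^(−0.4 Δm) = 10^(−0.4 × -9.17) = 10^3.668 = 4656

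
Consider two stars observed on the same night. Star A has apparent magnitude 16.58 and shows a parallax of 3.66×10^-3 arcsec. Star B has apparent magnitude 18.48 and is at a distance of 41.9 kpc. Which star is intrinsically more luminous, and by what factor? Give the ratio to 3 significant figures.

Star B is more luminous, by a factor of 4090.

Star A: d = 1/p = 1/3.66×10^-3″ = 273.2 pc
Star A: M = m − 5 log₁₀ d + 5 = 16.58 − 5·2.4365 + 5 = 9.397
Star B: d = 41.9 kpc = 41900 pc
Star B: M = m − 5 log₁₀ d + 5 = 18.48 − 5·4.6222 + 5 = 0.369
ΔM = M_A − M_B = 9.397 − (0.369) = 9.028; smaller M is more luminous → Star B.
L ratio = 10^(0.4 |ΔM|) = 10^3.611 = 4087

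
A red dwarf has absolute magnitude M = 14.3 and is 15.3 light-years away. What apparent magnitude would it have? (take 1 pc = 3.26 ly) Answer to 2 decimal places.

d = 15.3 ly / 3.26 = 4.693 pc
m = M + 5 log₁₀ d − 5 = 14.3 + 5·0.6715 − 5 = 12.657

m ≈ 12.66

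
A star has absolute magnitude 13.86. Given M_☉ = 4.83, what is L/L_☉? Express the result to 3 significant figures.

L/L_☉ ≈ 2.44×10^-4

M − M_☉ = 13.86 − 4.83 = 9.030
L/L_☉ = 10^(−0.4 (M − M_☉)) = 10^-3.612 = 2.443×10^-4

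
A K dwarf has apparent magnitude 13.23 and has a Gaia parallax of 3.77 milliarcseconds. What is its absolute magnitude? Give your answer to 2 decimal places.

M ≈ 6.11

p = 3.77 mas = 3.77×10^-3″ → d = 1/p = 265.3 pc
5 log₁₀(d/10 pc) = 5 log₁₀(265.3) − 5 = 7.118
M = m − 5 log₁₀(d/10) = 13.23 − 7.118 = 6.112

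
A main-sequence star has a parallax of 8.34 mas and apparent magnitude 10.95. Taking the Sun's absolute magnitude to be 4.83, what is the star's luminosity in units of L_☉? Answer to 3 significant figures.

d = 1/p = 1000/8.34 mas = 119.9 pc
M = m − 5 log₁₀ d + 5 = 10.95 − 5·2.0788 + 5 = 5.556
M − M_☉ = 5.556 − 4.83 = 0.726
L/L_☉ = 10^(−0.4 × 0.726) = 0.5125

L/L_☉ ≈ 0.512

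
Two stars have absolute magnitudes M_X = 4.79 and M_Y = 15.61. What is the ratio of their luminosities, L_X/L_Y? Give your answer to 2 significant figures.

L_X/L_Y ≈ 21000

ΔM = M_X − M_Y = -10.82
L_X/L_Y = 10^(−0.4 ΔM) = 10^4.328 = 21280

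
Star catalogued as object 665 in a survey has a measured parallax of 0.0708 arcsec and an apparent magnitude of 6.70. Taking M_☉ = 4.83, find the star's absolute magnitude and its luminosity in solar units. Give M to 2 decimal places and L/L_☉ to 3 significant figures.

M ≈ 5.95; L/L_☉ ≈ 0.356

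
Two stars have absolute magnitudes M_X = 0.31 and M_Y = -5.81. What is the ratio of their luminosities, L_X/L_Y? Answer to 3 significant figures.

L_X/L_Y ≈ 3.56×10^-3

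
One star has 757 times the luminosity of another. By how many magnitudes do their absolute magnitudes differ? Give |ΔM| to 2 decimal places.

Pogson: ΔM = −2.5 log₁₀(ratio) = −2.5 log₁₀(757) = −2.5 × 2.8791 = -7.198

|ΔM| ≈ 7.20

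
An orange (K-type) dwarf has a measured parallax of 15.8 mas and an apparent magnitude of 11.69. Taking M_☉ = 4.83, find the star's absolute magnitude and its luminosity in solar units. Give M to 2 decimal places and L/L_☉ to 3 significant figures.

d = 1/p = 1000/15.8 mas = 63.29 pc
M = m − 5 log₁₀ d + 5 = 11.69 − 5·1.8013 + 5 = 7.683
M − M_☉ = 7.683 − 4.83 = 2.853
L/L_☉ = 10^(−0.4 × 2.853) = 0.07222

M ≈ 7.68; L/L_☉ ≈ 0.0722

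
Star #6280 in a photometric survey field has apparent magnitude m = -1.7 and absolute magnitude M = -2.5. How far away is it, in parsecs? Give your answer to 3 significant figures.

d ≈ 14.5 pc

μ = m − M = 0.800
m − M = 5 log₁₀ d − 5
log₁₀ d = (m − M)/5 + 1 = 1.1600
d = 10^1.1600 = 14.45 pc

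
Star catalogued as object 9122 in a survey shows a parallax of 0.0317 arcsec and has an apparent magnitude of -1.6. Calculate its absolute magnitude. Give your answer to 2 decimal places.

d = 1/p = 1/0.0317″ = 31.55 pc
5 log₁₀(d/10 pc) = 5 log₁₀(31.55) − 5 = 2.495
M = m − 5 log₁₀(d/10) = -1.6 − 2.495 = -4.095

M ≈ -4.09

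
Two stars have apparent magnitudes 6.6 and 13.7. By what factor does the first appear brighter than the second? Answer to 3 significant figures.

Δm = 6.6 − (13.7) = -7.1
Flux ratio = 10^(−0.4 Δm) = 10^(−0.4 × -7.1) = 10^2.840 = 691.8

692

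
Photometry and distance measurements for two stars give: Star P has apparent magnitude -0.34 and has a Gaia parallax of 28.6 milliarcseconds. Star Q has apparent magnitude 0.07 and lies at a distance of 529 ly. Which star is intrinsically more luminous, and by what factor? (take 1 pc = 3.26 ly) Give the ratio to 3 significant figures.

Star Q is more luminous, by a factor of 14.8.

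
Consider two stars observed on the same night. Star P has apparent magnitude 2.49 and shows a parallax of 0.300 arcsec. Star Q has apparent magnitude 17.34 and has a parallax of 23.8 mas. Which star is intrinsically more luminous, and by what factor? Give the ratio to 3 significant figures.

Star P: d = 1/p = 1/0.300″ = 3.333 pc
Star P: M = m − 5 log₁₀ d + 5 = 2.49 − 5·0.5229 + 5 = 4.876
Star Q: p = 23.8 mas = 0.0238″ → d = 1/p = 42.02 pc
Star Q: M = m − 5 log₁₀ d + 5 = 17.34 − 5·1.6234 + 5 = 14.223
ΔM = M_P − M_Q = 4.876 − (14.223) = -9.347; smaller M is more luminous → Star P.
L ratio = 10^(0.4 |ΔM|) = 10^3.739 = 5482

Star P is more luminous, by a factor of 5480.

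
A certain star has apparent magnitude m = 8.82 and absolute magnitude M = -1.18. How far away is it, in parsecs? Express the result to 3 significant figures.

Distance modulus: m − M = 8.82 − (-1.18) = 10.000
m − M = 5 log₁₀ d − 5
log₁₀ d = (m − M)/5 + 1 = 3.0000
d = 10^3.0000 = 1000 pc

d ≈ 1000 pc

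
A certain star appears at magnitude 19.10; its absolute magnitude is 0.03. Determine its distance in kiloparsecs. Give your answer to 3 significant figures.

d ≈ 65.2 kpc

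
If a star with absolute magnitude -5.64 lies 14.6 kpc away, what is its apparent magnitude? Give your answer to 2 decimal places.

m ≈ 10.18

d = 14.6 kpc = 14600 pc
m = M + 5 log₁₀ d − 5 = -5.64 + 5·4.1644 − 5 = 10.182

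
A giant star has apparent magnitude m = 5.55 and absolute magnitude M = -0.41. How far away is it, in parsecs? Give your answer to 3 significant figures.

μ = m − M = 5.960
m − M = 5 log₁₀ d − 5
log₁₀ d = (m − M)/5 + 1 = 2.1920
d = 10^2.1920 = 155.6 pc

d ≈ 156 pc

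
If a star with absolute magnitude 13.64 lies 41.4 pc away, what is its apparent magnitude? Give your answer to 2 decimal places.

m ≈ 16.73

m = M + 5 log₁₀ d − 5 = 13.64 + 5·1.6170 − 5 = 16.725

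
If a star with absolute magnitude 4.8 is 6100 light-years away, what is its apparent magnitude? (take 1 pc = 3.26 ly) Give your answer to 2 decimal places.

d = 6100 ly / 3.26 = 1871 pc
m = M + 5 log₁₀ d − 5 = 4.8 + 5·3.2721 − 5 = 16.161

m ≈ 16.16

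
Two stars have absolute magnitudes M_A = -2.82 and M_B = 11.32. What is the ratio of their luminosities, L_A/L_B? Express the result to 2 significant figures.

L_A/L_B ≈ 450000

ΔM = M_A − M_B = -14.14
L_A/L_B = 10^(−0.4 ΔM) = 10^5.656 = 452900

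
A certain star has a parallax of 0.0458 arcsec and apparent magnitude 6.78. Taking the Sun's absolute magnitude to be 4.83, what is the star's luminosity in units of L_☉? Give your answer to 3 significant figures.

L/L_☉ ≈ 0.791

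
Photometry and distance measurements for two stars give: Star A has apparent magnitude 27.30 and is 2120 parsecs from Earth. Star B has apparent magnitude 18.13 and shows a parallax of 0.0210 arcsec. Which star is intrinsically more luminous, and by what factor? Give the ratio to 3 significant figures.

Star B is more luminous, by a factor of 2.35.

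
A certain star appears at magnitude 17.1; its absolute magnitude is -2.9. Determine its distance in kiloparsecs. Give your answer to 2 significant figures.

d ≈ 100 kpc

Distance modulus: m − M = 17.1 − (-2.9) = 20.000
m − M = 5 log₁₀ d − 5
log₁₀ d = (m − M)/5 + 1 = 5.0000
d = 10^5.0000 = 100000 pc
= 100.0 kpc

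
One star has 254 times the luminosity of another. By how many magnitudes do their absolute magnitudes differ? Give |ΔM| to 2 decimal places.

|ΔM| ≈ 6.01

Pogson: ΔM = −2.5 log₁₀(ratio) = −2.5 log₁₀(254) = −2.5 × 2.4048 = -6.012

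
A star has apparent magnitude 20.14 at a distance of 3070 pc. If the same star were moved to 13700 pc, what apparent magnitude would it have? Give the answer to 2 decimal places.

Flux ∝ 1/d², so Δm = 5 log₁₀(d₂/d₁) = 5 log₁₀(13700/3070) = 3.248
m₂ = m₁ + Δm = 20.14 + (3.248) = 23.388

m ≈ 23.39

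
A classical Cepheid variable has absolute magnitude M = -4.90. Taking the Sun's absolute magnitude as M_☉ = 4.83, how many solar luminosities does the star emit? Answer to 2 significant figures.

M − M_☉ = -4.90 − 4.83 = -9.730
L/L_☉ = 10^(−0.4 (M − M_☉)) = 10^3.892 = 7798

L/L_☉ ≈ 7800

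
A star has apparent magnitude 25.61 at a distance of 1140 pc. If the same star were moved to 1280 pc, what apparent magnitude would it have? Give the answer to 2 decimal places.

m ≈ 25.86

Flux ∝ 1/d², so Δm = 5 log₁₀(d₂/d₁) = 5 log₁₀(1280/1140) = 0.252
m₂ = m₁ + Δm = 25.61 + (0.252) = 25.862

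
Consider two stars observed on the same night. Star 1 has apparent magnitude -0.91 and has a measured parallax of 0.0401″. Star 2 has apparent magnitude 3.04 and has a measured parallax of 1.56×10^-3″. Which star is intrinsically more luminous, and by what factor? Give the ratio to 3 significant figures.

Star 2 is more luminous, by a factor of 17.4.

Star 1: d = 1/p = 1/0.0401″ = 24.94 pc
Star 1: M = m − 5 log₁₀ d + 5 = -0.91 − 5·1.3969 + 5 = -2.894
Star 2: d = 1/p = 1/1.56×10^-3″ = 641.0 pc
Star 2: M = m − 5 log₁₀ d + 5 = 3.04 − 5·2.8069 + 5 = -5.994
ΔM = M_1 − M_2 = -2.894 − (-5.994) = 3.100; smaller M is more luminous → Star 2.
L ratio = 10^(0.4 |ΔM|) = 10^1.240 = 17.38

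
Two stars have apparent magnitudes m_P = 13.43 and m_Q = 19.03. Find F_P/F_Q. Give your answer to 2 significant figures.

Δm = 13.43 − (19.03) = -5.60
Flux ratio = 10^(−0.4 Δm) = 10^(−0.4 × -5.60) = 10^2.240 = 173.8

F_P/F_Q ≈ 170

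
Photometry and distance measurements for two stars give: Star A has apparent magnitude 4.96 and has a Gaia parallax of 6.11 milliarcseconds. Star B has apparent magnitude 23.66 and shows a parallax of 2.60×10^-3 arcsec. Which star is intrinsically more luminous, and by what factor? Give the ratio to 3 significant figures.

Star A: p = 6.11 mas = 6.11×10^-3″ → d = 1/p = 163.7 pc
Star A: M = m − 5 log₁₀ d + 5 = 4.96 − 5·2.2140 + 5 = -1.110
Star B: d = 1/p = 1/2.60×10^-3″ = 384.6 pc
Star B: M = m − 5 log₁₀ d + 5 = 23.66 − 5·2.5850 + 5 = 15.735
ΔM = M_A − M_B = -1.110 − (15.735) = -16.845; smaller M is more luminous → Star A.
L ratio = 10^(0.4 |ΔM|) = 10^6.738 = 5.468×10^6

Star A is more luminous, by a factor of 5.47×10^6.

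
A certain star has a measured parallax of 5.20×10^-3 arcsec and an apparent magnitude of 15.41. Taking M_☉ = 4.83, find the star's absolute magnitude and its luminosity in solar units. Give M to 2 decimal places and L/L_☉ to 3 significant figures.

d = 1/p = 1/5.20×10^-3″ = 192.3 pc
M = m − 5 log₁₀ d + 5 = 15.41 − 5·2.2840 + 5 = 8.990
M − M_☉ = 8.990 − 4.83 = 4.160
L/L_☉ = 10^(−0.4 × 4.160) = 0.02168

M ≈ 8.99; L/L_☉ ≈ 0.0217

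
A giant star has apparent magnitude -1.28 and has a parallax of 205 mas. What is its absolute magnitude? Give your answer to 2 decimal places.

p = 205 mas = 0.205″ → d = 1/p = 4.878 pc
5 log₁₀(d/10 pc) = 5 log₁₀(4.878) − 5 = -1.559
M = m − 5 log₁₀(d/10) = -1.28 + 1.559 = 0.279

M ≈ 0.28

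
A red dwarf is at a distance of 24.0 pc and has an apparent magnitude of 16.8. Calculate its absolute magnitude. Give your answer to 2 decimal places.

5 log₁₀(d/10 pc) = 5 log₁₀(24.00) − 5 = 1.901
M = m − 5 log₁₀(d/10) = 16.8 − 1.901 = 14.899

M ≈ 14.90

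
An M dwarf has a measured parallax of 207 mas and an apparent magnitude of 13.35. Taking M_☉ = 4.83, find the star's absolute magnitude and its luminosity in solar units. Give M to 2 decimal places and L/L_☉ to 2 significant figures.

d = 1/p = 1000/207 mas = 4.831 pc
M = m − 5 log₁₀ d + 5 = 13.35 − 5·0.6840 + 5 = 14.930
M − M_☉ = 14.930 − 4.83 = 10.100
L/L_☉ = 10^(−0.4 × 10.100) = 9.121×10^-5

M ≈ 14.93; L/L_☉ ≈ 9.1×10^-5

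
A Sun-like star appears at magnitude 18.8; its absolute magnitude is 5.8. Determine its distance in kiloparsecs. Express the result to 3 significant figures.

μ = m − M = 13.000
m − M = 5 log₁₀ d − 5
log₁₀ d = (m − M)/5 + 1 = 3.6000
d = 10^3.6000 = 3981 pc
= 3.981 kpc

d ≈ 3.98 kpc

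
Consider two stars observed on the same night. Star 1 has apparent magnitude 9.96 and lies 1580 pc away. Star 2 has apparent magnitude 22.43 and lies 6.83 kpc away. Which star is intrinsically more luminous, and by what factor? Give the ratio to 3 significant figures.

Star 1: M = m − 5 log₁₀ d + 5 = 9.96 − 5·3.1987 + 5 = -1.033
Star 2: d = 6.83 kpc = 6830 pc
Star 2: M = m − 5 log₁₀ d + 5 = 22.43 − 5·3.8344 + 5 = 8.258
ΔM = M_1 − M_2 = -1.033 − (8.258) = -9.291; smaller M is more luminous → Star 1.
L ratio = 10^(0.4 |ΔM|) = 10^3.716 = 5206

Star 1 is more luminous, by a factor of 5210.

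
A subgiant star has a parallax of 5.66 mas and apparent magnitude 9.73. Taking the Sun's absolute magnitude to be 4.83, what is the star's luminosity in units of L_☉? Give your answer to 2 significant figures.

d = 1/p = 1000/5.66 mas = 176.7 pc
M = m − 5 log₁₀ d + 5 = 9.73 − 5·2.2472 + 5 = 3.494
M − M_☉ = 3.494 − 4.83 = -1.336
L/L_☉ = 10^(−0.4 × -1.336) = 3.423

L/L_☉ ≈ 3.4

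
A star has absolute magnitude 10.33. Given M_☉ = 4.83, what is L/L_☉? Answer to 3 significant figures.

L/L_☉ ≈ 6.31×10^-3

M − M_☉ = 10.33 − 4.83 = 5.500
L/L_☉ = 10^(−0.4 (M − M_☉)) = 10^-2.200 = 6.310×10^-3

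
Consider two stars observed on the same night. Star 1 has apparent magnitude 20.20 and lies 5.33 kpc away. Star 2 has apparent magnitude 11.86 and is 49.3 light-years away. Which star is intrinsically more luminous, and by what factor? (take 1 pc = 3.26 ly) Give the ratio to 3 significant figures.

Star 1 is more luminous, by a factor of 57.3.

Star 1: d = 5.33 kpc = 5330 pc
Star 1: M = m − 5 log₁₀ d + 5 = 20.20 − 5·3.7267 + 5 = 6.566
Star 2: d = 49.3 ly / 3.26 = 15.12 pc
Star 2: M = m − 5 log₁₀ d + 5 = 11.86 − 5·1.1796 + 5 = 10.962
ΔM = M_1 − M_2 = 6.566 − (10.962) = -4.395; smaller M is more luminous → Star 1.
L ratio = 10^(0.4 |ΔM|) = 10^1.758 = 57.31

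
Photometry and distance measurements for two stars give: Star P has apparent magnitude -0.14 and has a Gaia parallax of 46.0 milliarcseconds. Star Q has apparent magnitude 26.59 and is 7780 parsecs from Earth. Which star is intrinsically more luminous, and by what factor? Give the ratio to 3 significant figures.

Star P is more luminous, by a factor of 384000.

Star P: p = 46.0 mas = 0.0460″ → d = 1/p = 21.74 pc
Star P: M = m − 5 log₁₀ d + 5 = -0.14 − 5·1.3372 + 5 = -1.826
Star Q: M = m − 5 log₁₀ d + 5 = 26.59 − 5·3.8910 + 5 = 12.135
ΔM = M_P − M_Q = -1.826 − (12.135) = -13.961; smaller M is more luminous → Star P.
L ratio = 10^(0.4 |ΔM|) = 10^5.585 = 384200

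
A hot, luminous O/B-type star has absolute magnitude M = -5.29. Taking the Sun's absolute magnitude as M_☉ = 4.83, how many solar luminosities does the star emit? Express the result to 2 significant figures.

M − M_☉ = -5.29 − 4.83 = -10.120
L/L_☉ = 10^(−0.4 (M − M_☉)) = 10^4.048 = 11170

L/L_☉ ≈ 11000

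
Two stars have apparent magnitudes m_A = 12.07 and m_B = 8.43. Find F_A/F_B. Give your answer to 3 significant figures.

Magnitude difference = 3.64
Flux ratio = 10^(−0.4 Δm) = 10^(−0.4 × 3.64) = 10^-1.456 = 0.03499

F_A/F_B ≈ 0.0350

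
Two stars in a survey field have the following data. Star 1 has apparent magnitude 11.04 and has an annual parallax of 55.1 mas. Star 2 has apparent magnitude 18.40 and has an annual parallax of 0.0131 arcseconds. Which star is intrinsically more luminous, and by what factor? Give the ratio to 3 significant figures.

Star 1 is more luminous, by a factor of 49.7.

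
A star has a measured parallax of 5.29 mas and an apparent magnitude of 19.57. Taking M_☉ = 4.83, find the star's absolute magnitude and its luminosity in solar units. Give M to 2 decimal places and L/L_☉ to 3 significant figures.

d = 1/p = 1000/5.29 mas = 189.0 pc
M = m − 5 log₁₀ d + 5 = 19.57 − 5·2.2765 + 5 = 13.187
M − M_☉ = 13.187 − 4.83 = 8.357
L/L_☉ = 10^(−0.4 × 8.357) = 4.540×10^-4

M ≈ 13.19; L/L_☉ ≈ 4.54×10^-4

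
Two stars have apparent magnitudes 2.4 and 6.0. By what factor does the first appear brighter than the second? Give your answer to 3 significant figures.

27.5

Δm = 2.4 − (6.0) = -3.6
Flux ratio = 10^(−0.4 Δm) = 10^(−0.4 × -3.6) = 10^1.440 = 27.54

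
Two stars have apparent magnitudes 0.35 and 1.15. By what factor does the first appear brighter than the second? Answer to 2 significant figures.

Δm = 0.35 − (1.15) = -0.80
Flux ratio = 10^(−0.4 Δm) = 10^(−0.4 × -0.80) = 10^0.320 = 2.089

2.1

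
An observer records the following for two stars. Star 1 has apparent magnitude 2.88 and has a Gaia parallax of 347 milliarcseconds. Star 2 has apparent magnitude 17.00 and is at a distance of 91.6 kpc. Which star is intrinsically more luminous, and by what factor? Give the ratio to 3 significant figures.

Star 1: p = 347 mas = 0.347″ → d = 1/p = 2.882 pc
Star 1: M = m − 5 log₁₀ d + 5 = 2.88 − 5·0.4597 + 5 = 5.582
Star 2: d = 91.6 kpc = 91600 pc
Star 2: M = m − 5 log₁₀ d + 5 = 17.00 − 5·4.9619 + 5 = -2.809
ΔM = M_1 − M_2 = 5.582 − (-2.809) = 8.391; smaller M is more luminous → Star 2.
L ratio = 10^(0.4 |ΔM|) = 10^3.356 = 2272

Star 2 is more luminous, by a factor of 2270.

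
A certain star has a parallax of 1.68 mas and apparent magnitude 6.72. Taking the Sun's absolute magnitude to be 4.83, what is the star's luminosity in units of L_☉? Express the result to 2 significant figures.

d = 1/p = 1000/1.68 mas = 595.2 pc
M = m − 5 log₁₀ d + 5 = 6.72 − 5·2.7747 + 5 = -2.153
M − M_☉ = -2.153 − 4.83 = -6.983
L/L_☉ = 10^(−0.4 × -6.983) = 621.4

L/L_☉ ≈ 620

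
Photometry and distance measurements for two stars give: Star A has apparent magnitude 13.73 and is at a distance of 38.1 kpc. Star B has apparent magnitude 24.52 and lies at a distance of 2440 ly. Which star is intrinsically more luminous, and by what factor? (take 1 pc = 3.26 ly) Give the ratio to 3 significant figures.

Star A is more luminous, by a factor of 5.36×10^7.

Star A: d = 38.1 kpc = 38100 pc
Star A: M = m − 5 log₁₀ d + 5 = 13.73 − 5·4.5809 + 5 = -4.175
Star B: d = 2440 ly / 3.26 = 748.5 pc
Star B: M = m − 5 log₁₀ d + 5 = 24.52 − 5·2.8742 + 5 = 15.149
ΔM = M_A − M_B = -4.175 − (15.149) = -19.324; smaller M is more luminous → Star A.
L ratio = 10^(0.4 |ΔM|) = 10^7.730 = 5.364×10^7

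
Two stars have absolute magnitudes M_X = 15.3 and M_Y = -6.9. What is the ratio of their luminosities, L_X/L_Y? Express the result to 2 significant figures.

L_X/L_Y ≈ 1.3×10^-9

ΔM = M_X − M_Y = 22.2
L_X/L_Y = 10^(−0.4 ΔM) = 10^-8.880 = 1.318×10^-9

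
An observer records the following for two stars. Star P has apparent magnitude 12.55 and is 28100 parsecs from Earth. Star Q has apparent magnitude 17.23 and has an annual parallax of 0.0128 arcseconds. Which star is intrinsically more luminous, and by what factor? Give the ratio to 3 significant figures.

Star P is more luminous, by a factor of 9.63×10^6.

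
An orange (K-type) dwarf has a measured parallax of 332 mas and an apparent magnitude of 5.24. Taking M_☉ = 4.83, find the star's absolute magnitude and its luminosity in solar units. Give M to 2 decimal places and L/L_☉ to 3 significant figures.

M ≈ 7.85; L/L_☉ ≈ 0.0622

d = 1/p = 1000/332 mas = 3.012 pc
M = m − 5 log₁₀ d + 5 = 5.24 − 5·0.4789 + 5 = 7.846
M − M_☉ = 7.846 − 4.83 = 3.016
L/L_☉ = 10^(−0.4 × 3.016) = 0.06219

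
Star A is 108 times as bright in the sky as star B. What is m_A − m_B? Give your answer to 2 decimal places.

m_A − m_B ≈ -5.08

Pogson: Δm = −2.5 log₁₀(ratio) = −2.5 log₁₀(108) = −2.5 × 2.0334 = -5.084
Star A is brighter, so it has the smaller magnitude: the difference is negative.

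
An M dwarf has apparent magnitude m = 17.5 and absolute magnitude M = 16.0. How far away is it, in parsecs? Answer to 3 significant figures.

d ≈ 20.0 pc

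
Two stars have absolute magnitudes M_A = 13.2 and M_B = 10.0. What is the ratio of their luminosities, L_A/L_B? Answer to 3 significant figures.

L_A/L_B ≈ 0.0525

ΔM = M_A − M_B = 3.2
L_A/L_B = 10^(−0.4 ΔM) = 10^-1.280 = 0.05248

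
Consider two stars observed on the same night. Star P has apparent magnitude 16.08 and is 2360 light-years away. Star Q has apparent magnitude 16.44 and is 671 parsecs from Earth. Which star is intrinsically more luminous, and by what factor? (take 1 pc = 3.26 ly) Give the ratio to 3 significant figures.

Star P: d = 2360 ly / 3.26 = 723.9 pc
Star P: M = m − 5 log₁₀ d + 5 = 16.08 − 5·2.8597 + 5 = 6.782
Star Q: M = m − 5 log₁₀ d + 5 = 16.44 − 5·2.8267 + 5 = 7.306
ΔM = M_P − M_Q = 6.782 − (7.306) = -0.525; smaller M is more luminous → Star P.
L ratio = 10^(0.4 |ΔM|) = 10^0.210 = 1.622

Star P is more luminous, by a factor of 1.62.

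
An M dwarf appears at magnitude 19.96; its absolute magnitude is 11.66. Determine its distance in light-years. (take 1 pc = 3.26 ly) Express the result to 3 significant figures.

d ≈ 1490 ly

Distance modulus: m − M = 19.96 − (11.66) = 8.300
m − M = 5 log₁₀ d − 5
log₁₀ d = (m − M)/5 + 1 = 2.6600
d = 10^2.6600 = 457.1 pc
= 1490 ly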